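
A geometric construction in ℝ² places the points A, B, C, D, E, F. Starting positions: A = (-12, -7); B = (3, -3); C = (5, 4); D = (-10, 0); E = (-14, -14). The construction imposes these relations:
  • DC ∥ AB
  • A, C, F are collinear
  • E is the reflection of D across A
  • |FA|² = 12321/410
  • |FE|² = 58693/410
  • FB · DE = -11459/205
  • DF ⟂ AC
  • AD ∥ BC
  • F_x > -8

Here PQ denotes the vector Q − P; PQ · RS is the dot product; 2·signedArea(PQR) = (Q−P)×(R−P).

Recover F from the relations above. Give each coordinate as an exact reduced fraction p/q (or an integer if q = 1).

1. F_x = -3033/410  [A, C, F are collinear ∩ DF ⟂ AC]
2. F_y = -1649/410  [A, C, F are collinear ∩ DF ⟂ AC]
   → F = (-3033/410, -1649/410)

F = (-3033/410, -1649/410)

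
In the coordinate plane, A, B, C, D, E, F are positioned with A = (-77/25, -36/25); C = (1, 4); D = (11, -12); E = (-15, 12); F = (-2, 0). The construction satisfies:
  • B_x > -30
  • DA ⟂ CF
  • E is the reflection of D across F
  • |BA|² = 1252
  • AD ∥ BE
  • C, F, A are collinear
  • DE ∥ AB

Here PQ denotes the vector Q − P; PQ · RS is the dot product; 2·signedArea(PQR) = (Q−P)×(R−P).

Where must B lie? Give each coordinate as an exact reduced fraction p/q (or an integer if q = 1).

B = (-727/25, 564/25)

1. B_x = -727/25  [AD ∥ BE ∩ DE ∥ AB]
2. B_y = 564/25  [AD ∥ BE ∩ DE ∥ AB]
   → B = (-727/25, 564/25)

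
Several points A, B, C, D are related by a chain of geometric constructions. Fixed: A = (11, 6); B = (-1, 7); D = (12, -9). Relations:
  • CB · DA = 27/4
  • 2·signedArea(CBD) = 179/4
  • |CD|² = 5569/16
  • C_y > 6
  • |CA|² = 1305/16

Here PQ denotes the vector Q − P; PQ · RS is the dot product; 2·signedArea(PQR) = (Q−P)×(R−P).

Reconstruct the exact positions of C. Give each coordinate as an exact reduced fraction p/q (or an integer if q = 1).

1. C_x = 2  [2·signedArea(CBD) = 179/4 ∩ CB · DA = 27/4]
2. C_y = 27/4  [2·signedArea(CBD) = 179/4 ∩ CB · DA = 27/4]
   → C = (2, 27/4)

C = (2, 27/4)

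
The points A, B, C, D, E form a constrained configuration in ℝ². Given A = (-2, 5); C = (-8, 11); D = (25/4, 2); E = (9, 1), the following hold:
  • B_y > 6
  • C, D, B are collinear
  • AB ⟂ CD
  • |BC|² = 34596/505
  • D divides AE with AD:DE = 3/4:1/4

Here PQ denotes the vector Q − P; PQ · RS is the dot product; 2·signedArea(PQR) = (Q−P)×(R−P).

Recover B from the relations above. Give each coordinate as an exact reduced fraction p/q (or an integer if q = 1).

B = (-506/505, 3323/505)

1. B_x = -506/505  [C, D, B are collinear ∩ AB ⟂ CD]
2. B_y = 3323/505  [C, D, B are collinear ∩ AB ⟂ CD]
   → B = (-506/505, 3323/505)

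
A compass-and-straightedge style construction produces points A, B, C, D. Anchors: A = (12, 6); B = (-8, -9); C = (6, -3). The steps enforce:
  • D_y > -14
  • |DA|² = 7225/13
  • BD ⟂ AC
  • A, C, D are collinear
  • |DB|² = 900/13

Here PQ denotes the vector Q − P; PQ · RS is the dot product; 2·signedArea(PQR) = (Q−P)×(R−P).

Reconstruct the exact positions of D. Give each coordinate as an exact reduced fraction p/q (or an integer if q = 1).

1. D_x = -14/13  [A, C, D are collinear ∩ BD ⟂ AC]
2. D_y = -177/13  [A, C, D are collinear ∩ BD ⟂ AC]
   → D = (-14/13, -177/13)

D = (-14/13, -177/13)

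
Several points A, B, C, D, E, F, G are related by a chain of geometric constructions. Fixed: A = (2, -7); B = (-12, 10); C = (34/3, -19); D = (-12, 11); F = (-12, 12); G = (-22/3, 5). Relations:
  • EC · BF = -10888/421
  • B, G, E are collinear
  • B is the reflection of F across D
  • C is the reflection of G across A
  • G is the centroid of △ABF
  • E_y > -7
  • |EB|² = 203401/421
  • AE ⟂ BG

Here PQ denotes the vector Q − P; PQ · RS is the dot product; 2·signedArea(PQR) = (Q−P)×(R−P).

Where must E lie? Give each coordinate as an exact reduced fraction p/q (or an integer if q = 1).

1. E_x = 1262/421  [B, G, E are collinear ∩ AE ⟂ BG]
2. E_y = -2555/421  [B, G, E are collinear ∩ AE ⟂ BG]
   → E = (1262/421, -2555/421)

E = (1262/421, -2555/421)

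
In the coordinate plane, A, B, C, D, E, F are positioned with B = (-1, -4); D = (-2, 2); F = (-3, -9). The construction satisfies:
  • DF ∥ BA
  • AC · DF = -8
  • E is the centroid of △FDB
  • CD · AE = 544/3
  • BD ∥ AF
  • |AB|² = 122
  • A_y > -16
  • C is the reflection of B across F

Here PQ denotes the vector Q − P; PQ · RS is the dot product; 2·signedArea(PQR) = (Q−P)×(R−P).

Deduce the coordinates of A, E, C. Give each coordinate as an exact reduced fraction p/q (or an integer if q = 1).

1. A_x = -2  [BD ∥ AF ∩ DF ∥ BA]
2. A_y = -15  [BD ∥ AF ∩ DF ∥ BA]
   → A = (-2, -15)
3. E_x = -2  [E is the centroid of △FDB]
4. E_y = -11/3  [E is the centroid of △FDB]
   → E = (-2, -11/3)
5. C_x = -5  [C is the reflection of B across F]
6. C_y = -14  [C is the reflection of B across F]
   → C = (-5, -14)

A = (-2, -15)
C = (-5, -14)
E = (-2, -11/3)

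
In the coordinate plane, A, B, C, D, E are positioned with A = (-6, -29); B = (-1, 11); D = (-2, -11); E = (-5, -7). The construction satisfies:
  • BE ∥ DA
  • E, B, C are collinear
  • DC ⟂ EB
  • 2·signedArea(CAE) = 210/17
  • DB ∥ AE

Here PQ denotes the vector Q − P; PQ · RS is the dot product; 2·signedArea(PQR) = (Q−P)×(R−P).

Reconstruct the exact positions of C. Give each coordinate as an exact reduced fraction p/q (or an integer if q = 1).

C = (-97/17, -173/17)

1. C_x = -97/17  [E, B, C are collinear ∩ DC ⟂ EB]
2. C_y = -173/17  [E, B, C are collinear ∩ DC ⟂ EB]
   → C = (-97/17, -173/17)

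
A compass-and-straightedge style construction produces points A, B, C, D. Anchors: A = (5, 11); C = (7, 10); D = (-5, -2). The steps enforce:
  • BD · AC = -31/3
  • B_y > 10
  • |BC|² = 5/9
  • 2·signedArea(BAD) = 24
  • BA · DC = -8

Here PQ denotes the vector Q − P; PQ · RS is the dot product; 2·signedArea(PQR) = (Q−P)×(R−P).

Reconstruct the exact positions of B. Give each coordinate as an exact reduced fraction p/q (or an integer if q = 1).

B = (19/3, 31/3)

1. B_x = 19/3  [BD · AC = -31/3 ∩ 2·signedArea(BAD) = 24]
2. B_y = 31/3  [BD · AC = -31/3 ∩ 2·signedArea(BAD) = 24]
   → B = (19/3, 31/3)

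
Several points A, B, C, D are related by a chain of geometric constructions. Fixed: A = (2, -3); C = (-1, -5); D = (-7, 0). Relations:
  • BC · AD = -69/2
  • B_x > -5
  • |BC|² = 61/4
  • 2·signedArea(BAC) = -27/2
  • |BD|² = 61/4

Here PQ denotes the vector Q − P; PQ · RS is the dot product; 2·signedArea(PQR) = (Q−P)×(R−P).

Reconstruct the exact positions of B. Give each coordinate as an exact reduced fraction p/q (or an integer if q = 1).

B = (-4, -5/2)

1. B_x = -4  [2·signedArea(BAC) = -27/2 ∩ BC · AD = -69/2]
2. B_y = -5/2  [2·signedArea(BAC) = -27/2 ∩ BC · AD = -69/2]
   → B = (-4, -5/2)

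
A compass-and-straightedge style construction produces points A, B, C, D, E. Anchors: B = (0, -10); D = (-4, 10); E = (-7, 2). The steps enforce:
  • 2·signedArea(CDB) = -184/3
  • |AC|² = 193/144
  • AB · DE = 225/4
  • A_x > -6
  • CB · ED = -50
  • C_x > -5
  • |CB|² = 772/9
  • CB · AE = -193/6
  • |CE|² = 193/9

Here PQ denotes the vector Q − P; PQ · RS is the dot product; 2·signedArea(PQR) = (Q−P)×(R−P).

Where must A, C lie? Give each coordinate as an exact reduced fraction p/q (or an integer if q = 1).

1. C_x = -14/3  [CB · ED = -50 ∩ 2·signedArea(CDB) = -184/3]
2. C_y = -2  [CB · ED = -50 ∩ 2·signedArea(CDB) = -184/3]
   → C = (-14/3, -2)
3. A_x = -21/4  [AB · DE = 225/4 ∩ CB · AE = -193/6]
4. A_y = -1  [AB · DE = 225/4 ∩ CB · AE = -193/6]
   → A = (-21/4, -1)

A = (-21/4, -1)
C = (-14/3, -2)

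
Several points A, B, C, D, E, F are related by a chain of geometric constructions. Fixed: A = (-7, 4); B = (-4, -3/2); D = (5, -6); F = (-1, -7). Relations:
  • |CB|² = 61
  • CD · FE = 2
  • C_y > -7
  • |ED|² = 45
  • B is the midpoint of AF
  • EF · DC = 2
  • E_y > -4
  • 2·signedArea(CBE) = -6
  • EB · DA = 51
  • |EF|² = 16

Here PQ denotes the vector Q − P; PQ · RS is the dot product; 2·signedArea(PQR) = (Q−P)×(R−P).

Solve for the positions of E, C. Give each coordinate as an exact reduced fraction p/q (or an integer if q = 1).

C = (2, -13/2)
E = (-1, -3)

1. E_x = -1  [line 12·x + -10·y + -18 = 0 ∩ |EF|² = 16]
2. E_y = -3  [line 12·x + -10·y + -18 = 0 ∩ |EF|² = 16]
   → E = (-1, -3)
3. C_x = 2  [EF · DC = 2 ∩ 2·signedArea(CBE) = -6]
4. C_y = -13/2  [EF · DC = 2 ∩ 2·signedArea(CBE) = -6]
   → C = (2, -13/2)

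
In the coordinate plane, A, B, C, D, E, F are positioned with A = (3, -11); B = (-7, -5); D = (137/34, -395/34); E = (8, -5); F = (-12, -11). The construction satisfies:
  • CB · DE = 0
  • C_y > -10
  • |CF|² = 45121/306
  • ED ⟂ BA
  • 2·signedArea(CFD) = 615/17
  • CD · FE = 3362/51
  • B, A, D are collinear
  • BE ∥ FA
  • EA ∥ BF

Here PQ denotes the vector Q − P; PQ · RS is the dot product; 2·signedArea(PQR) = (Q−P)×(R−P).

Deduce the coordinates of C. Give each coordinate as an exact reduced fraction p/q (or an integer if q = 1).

C = (1/102, -313/34)

1. C_x = 1/102  [CB · DE = 0 ∩ CD · FE = 3362/51]
2. C_y = -313/34  [CB · DE = 0 ∩ CD · FE = 3362/51]
   → C = (1/102, -313/34)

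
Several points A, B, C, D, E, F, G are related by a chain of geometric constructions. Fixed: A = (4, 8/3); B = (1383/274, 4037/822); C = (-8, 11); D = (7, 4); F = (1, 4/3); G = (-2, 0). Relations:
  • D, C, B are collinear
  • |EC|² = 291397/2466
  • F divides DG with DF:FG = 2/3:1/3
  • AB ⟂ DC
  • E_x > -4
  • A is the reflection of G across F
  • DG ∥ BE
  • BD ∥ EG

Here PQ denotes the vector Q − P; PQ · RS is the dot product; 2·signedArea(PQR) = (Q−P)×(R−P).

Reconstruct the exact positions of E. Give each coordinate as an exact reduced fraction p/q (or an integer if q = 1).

1. E_x = -1083/274  [BD ∥ EG ∩ DG ∥ BE]
2. E_y = 749/822  [BD ∥ EG ∩ DG ∥ BE]
   → E = (-1083/274, 749/822)

E = (-1083/274, 749/822)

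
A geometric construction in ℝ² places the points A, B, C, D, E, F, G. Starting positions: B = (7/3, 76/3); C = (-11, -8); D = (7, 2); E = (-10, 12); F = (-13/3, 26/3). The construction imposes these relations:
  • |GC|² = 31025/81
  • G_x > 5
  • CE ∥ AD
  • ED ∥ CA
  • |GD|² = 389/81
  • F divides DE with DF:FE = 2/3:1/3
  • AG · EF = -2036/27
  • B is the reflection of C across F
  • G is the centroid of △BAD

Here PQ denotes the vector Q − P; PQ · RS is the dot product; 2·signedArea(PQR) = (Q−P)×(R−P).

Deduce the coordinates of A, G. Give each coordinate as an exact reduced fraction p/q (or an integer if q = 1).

1. A_x = 6  [CE ∥ AD ∩ ED ∥ CA]
2. A_y = -18  [CE ∥ AD ∩ ED ∥ CA]
   → A = (6, -18)
3. G_x = 46/9  [G is the centroid of △BAD]
4. G_y = 28/9  [G is the centroid of △BAD]
   → G = (46/9, 28/9)

A = (6, -18)
G = (46/9, 28/9)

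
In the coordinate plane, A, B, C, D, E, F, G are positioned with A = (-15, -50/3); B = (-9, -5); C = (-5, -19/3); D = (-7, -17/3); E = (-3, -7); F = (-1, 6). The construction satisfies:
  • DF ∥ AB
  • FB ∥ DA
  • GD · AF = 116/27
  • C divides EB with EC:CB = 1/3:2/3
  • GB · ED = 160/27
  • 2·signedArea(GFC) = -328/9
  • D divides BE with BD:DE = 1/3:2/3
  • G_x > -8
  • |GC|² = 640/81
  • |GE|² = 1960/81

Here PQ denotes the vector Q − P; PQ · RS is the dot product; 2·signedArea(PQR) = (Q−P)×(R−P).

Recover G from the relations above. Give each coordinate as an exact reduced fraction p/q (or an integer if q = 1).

G = (-23/3, -49/9)

1. G_x = -23/3  [GB · ED = 160/27 ∩ GD · AF = 116/27]
2. G_y = -49/9  [GB · ED = 160/27 ∩ GD · AF = 116/27]
   → G = (-23/3, -49/9)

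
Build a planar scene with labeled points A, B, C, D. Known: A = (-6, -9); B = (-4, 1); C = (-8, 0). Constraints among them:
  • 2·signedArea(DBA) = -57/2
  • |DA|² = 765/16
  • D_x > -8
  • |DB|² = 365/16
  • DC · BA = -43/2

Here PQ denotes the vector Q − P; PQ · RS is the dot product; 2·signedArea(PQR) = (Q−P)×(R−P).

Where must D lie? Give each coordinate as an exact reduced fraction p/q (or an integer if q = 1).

D = (-15/2, -9/4)

1. D_x = -15/2  [DC · BA = -43/2 ∩ 2·signedArea(DBA) = -57/2]
2. D_y = -9/4  [DC · BA = -43/2 ∩ 2·signedArea(DBA) = -57/2]
   → D = (-15/2, -9/4)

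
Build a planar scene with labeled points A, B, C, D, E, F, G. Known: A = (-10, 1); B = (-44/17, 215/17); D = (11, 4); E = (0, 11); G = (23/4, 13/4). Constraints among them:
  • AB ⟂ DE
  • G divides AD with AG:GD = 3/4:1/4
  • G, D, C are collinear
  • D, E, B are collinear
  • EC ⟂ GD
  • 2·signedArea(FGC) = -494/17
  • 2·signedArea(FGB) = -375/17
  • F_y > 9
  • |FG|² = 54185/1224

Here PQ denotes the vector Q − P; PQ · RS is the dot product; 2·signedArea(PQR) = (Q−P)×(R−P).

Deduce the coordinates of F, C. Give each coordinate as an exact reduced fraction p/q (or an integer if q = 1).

1. F_x = 143/51  [line -639/68·x + -567/68·y + 7017/68 = 0 ∩ |FG|² = 54185/1224]
2. F_y = 470/51  [line -639/68·x + -567/68·y + 7017/68 = 0 ∩ |FG|² = 54185/1224]
   → F = (143/51, 470/51)
3. C_x = 6/5  [2·signedArea(FGC) = -494/17 ∩ G, D, C are collinear]
4. C_y = 13/5  [2·signedArea(FGC) = -494/17 ∩ G, D, C are collinear]
   → C = (6/5, 13/5)

C = (6/5, 13/5)
F = (143/51, 470/51)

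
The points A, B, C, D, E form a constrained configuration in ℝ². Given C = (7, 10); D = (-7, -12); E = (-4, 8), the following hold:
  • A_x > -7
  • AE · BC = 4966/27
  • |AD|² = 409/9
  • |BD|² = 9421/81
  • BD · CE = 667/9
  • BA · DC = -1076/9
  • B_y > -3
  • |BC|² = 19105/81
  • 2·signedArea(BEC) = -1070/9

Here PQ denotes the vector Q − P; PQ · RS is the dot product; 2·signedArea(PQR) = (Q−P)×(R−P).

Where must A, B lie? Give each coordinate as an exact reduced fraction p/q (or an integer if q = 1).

A = (-6, -16/3)
B = (-2, -22/9)

1. B_x = -2  [2·signedArea(BEC) = -1070/9 ∩ BD · CE = 667/9]
2. B_y = -22/9  [2·signedArea(BEC) = -1070/9 ∩ BD · CE = 667/9]
   → B = (-2, -22/9)
3. A_x = -6  [AE · BC = 4966/27 ∩ BA · DC = -1076/9]
4. A_y = -16/3  [AE · BC = 4966/27 ∩ BA · DC = -1076/9]
   → A = (-6, -16/3)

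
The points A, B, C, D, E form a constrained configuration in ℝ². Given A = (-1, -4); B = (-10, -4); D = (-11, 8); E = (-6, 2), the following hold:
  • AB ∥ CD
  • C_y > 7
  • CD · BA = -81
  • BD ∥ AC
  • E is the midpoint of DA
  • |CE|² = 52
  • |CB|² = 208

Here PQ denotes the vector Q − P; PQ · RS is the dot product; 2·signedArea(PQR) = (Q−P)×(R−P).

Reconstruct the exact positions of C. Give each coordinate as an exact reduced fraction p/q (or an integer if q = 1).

1. C_x = -2  [AB ∥ CD ∩ BD ∥ AC]
2. C_y = 8  [AB ∥ CD ∩ BD ∥ AC]
   → C = (-2, 8)

C = (-2, 8)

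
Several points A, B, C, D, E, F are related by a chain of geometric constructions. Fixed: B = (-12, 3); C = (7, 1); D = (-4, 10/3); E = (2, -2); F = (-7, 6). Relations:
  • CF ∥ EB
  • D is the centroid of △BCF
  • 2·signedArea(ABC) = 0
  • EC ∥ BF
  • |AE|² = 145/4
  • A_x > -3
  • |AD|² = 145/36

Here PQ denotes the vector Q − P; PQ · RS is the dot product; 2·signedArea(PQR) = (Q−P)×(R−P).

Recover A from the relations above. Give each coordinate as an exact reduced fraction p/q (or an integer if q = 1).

A = (-5/2, 2)

1. A_x = -5/2  [line 2·x + 19·y + -33 = 0 ∩ |AD|² = 145/36]
2. A_y = 2  [line 2·x + 19·y + -33 = 0 ∩ |AD|² = 145/36]
   → A = (-5/2, 2)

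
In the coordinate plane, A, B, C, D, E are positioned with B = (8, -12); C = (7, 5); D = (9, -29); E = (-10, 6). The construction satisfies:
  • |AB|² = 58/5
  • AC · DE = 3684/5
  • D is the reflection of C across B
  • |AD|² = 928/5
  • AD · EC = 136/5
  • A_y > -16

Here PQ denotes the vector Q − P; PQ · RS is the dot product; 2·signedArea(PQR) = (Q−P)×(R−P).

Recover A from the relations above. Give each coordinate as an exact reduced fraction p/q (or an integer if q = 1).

A = (41/5, -77/5)

1. A_x = 41/5  [AD · EC = 136/5 ∩ AC · DE = 3684/5]
2. A_y = -77/5  [AD · EC = 136/5 ∩ AC · DE = 3684/5]
   → A = (41/5, -77/5)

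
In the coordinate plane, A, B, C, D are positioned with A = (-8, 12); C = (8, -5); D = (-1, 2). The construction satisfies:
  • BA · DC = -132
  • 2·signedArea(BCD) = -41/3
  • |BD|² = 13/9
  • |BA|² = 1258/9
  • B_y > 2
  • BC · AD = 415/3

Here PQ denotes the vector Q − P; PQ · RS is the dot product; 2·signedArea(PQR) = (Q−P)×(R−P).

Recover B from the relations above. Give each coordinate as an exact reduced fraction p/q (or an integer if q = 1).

1. B_x = -1/3  [BC · AD = 415/3 ∩ BA · DC = -132]
2. B_y = 3  [BC · AD = 415/3 ∩ BA · DC = -132]
   → B = (-1/3, 3)

B = (-1/3, 3)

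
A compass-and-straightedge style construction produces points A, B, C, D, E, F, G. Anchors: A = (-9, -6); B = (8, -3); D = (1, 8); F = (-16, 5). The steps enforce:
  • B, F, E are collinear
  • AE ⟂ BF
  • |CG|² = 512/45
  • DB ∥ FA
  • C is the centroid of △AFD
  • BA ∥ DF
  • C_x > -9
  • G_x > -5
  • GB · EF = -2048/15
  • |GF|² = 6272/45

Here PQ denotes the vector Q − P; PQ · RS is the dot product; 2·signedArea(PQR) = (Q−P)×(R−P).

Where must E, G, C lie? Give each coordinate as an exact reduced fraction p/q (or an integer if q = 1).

C = (-8, 7/3)
E = (-32/5, 9/5)
G = (-24/5, 19/15)

1. E_x = -32/5  [B, F, E are collinear ∩ AE ⟂ BF]
2. E_y = 9/5  [B, F, E are collinear ∩ AE ⟂ BF]
   → E = (-32/5, 9/5)
3. G_x = -24/5  [line 48/5·x + -16/5·y + 752/15 = 0 ∩ |GF|² = 6272/45]
4. G_y = 19/15  [line 48/5·x + -16/5·y + 752/15 = 0 ∩ |GF|² = 6272/45]
   → G = (-24/5, 19/15)
5. C_x = -8  [C is the centroid of △AFD]
6. C_y = 7/3  [C is the centroid of △AFD]
   → C = (-8, 7/3)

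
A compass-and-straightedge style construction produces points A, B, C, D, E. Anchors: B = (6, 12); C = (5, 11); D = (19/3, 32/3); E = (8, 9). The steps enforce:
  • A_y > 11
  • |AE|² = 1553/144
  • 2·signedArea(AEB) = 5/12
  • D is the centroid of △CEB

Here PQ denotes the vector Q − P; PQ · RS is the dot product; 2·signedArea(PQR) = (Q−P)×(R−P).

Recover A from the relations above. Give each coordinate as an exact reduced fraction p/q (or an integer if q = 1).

1. A_x = 73/12  [line -3·x + -2·y + 499/12 = 0 ∩ |AE|² = 1553/144]
2. A_y = 35/3  [line -3·x + -2·y + 499/12 = 0 ∩ |AE|² = 1553/144]
   → A = (73/12, 35/3)

A = (73/12, 35/3)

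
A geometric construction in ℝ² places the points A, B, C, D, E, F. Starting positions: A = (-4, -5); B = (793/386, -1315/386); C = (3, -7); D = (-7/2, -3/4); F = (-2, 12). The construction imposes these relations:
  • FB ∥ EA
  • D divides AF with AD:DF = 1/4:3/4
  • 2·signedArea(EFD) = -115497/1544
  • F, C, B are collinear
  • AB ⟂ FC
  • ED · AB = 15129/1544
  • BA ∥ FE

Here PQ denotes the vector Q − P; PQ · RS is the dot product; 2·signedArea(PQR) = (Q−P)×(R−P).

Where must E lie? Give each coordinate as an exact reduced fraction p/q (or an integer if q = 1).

E = (-3109/386, 4017/386)

1. E_x = -3109/386  [FB ∥ EA ∩ BA ∥ FE]
2. E_y = 4017/386  [FB ∥ EA ∩ BA ∥ FE]
   → E = (-3109/386, 4017/386)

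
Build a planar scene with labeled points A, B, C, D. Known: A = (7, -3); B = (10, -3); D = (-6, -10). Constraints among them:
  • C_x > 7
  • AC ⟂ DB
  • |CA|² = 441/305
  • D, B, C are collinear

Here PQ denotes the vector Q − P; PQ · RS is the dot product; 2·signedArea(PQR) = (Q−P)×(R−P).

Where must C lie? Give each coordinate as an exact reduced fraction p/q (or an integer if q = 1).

1. C_x = 2282/305  [D, B, C are collinear ∩ AC ⟂ DB]
2. C_y = -1251/305  [D, B, C are collinear ∩ AC ⟂ DB]
   → C = (2282/305, -1251/305)

C = (2282/305, -1251/305)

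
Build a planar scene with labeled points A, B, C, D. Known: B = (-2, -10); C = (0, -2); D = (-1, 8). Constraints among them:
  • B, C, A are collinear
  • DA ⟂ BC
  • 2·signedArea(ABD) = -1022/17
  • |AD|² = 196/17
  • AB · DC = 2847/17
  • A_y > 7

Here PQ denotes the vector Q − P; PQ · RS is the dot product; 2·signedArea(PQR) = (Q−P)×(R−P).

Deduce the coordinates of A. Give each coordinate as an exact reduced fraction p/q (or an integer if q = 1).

1. A_x = 39/17  [B, C, A are collinear ∩ DA ⟂ BC]
2. A_y = 122/17  [B, C, A are collinear ∩ DA ⟂ BC]
   → A = (39/17, 122/17)

A = (39/17, 122/17)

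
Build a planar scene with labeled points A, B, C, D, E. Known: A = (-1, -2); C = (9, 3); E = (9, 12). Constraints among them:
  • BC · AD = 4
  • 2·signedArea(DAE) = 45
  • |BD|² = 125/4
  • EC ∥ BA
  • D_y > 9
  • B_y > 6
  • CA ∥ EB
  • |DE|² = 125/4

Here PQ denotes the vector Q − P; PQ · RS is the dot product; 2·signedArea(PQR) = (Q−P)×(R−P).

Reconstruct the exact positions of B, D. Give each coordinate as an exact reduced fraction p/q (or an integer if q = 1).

1. B_x = -1  [EC ∥ BA ∩ CA ∥ EB]
2. B_y = 7  [EC ∥ BA ∩ CA ∥ EB]
   → B = (-1, 7)
3. D_x = 4  [2·signedArea(DAE) = 45 ∩ BC · AD = 4]
4. D_y = 19/2  [2·signedArea(DAE) = 45 ∩ BC · AD = 4]
   → D = (4, 19/2)

B = (-1, 7)
D = (4, 19/2)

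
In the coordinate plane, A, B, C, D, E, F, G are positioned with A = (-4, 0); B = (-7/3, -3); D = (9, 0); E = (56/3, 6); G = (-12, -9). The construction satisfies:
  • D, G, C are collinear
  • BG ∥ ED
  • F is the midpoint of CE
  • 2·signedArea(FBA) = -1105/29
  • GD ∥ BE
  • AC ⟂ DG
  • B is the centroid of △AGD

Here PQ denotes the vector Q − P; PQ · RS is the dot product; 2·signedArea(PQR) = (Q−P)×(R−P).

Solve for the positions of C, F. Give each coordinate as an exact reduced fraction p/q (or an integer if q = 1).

C = (-115/58, -273/58)
F = (2903/348, 75/116)

1. C_x = -115/58  [D, G, C are collinear ∩ AC ⟂ DG]
2. C_y = -273/58  [D, G, C are collinear ∩ AC ⟂ DG]
   → C = (-115/58, -273/58)
3. F_x = 2903/348  [F is the midpoint of CE]
4. F_y = 75/116  [F is the midpoint of CE]
   → F = (2903/348, 75/116)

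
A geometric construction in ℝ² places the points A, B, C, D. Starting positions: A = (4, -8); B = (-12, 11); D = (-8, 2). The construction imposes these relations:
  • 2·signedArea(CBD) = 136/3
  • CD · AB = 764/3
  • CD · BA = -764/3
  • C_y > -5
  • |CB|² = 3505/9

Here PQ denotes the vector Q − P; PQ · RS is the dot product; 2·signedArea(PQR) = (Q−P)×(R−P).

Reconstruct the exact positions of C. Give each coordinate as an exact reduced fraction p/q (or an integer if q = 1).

1. C_x = 0  [CD · BA = -764/3 ∩ 2·signedArea(CBD) = 136/3]
2. C_y = -14/3  [CD · BA = -764/3 ∩ 2·signedArea(CBD) = 136/3]
   → C = (0, -14/3)

C = (0, -14/3)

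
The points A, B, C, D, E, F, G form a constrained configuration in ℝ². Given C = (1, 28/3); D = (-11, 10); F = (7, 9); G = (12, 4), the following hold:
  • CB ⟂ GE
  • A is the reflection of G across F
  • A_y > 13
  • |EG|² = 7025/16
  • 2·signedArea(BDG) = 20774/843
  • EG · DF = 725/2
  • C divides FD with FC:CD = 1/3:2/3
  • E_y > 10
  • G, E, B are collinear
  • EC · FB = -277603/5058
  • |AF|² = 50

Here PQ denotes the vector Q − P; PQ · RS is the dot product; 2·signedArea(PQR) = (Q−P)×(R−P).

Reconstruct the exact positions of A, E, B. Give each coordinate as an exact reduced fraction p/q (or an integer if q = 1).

A = (2, 14)
B = (2311/4215, 33968/4215)
E = (-31/4, 11)

1. A_x = 2  [A is the reflection of G across F]
2. A_y = 14  [A is the reflection of G across F]
   → A = (2, 14)
3. E_x = -31/4  [line -18·x + 1·y + -301/2 = 0 ∩ |EG|² = 7025/16]
4. E_y = 11  [line -18·x + 1·y + -301/2 = 0 ∩ |EG|² = 7025/16]
   → E = (-31/4, 11)
5. B_x = 2311/4215  [G, E, B are collinear ∩ CB ⟂ GE]
6. B_y = 33968/4215  [G, E, B are collinear ∩ CB ⟂ GE]
   → B = (2311/4215, 33968/4215)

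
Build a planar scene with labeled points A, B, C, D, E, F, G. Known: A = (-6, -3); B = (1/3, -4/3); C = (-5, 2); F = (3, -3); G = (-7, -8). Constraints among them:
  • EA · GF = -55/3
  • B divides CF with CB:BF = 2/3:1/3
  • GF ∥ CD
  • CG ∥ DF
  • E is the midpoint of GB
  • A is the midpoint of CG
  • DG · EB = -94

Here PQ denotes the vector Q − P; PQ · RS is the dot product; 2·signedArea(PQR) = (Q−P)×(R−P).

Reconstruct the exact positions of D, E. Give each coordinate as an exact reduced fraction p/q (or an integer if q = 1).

1. D_x = 5  [CG ∥ DF ∩ GF ∥ CD]
2. D_y = 7  [CG ∥ DF ∩ GF ∥ CD]
   → D = (5, 7)
3. E_x = -10/3  [E is the midpoint of GB]
4. E_y = -14/3  [E is the midpoint of GB]
   → E = (-10/3, -14/3)

D = (5, 7)
E = (-10/3, -14/3)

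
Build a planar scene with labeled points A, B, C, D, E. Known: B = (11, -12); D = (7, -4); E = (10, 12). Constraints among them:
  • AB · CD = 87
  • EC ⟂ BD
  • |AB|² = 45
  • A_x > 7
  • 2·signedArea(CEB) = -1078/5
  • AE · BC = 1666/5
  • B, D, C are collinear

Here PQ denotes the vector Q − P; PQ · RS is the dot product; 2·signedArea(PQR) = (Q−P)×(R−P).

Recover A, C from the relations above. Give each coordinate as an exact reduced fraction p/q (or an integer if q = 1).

1. C_x = 6/5  [B, D, C are collinear ∩ EC ⟂ BD]
2. C_y = 38/5  [B, D, C are collinear ∩ EC ⟂ BD]
   → C = (6/5, 38/5)
3. A_x = 8  [line -29/5·x + 58/5·y + 116 = 0 ∩ |AB|² = 45]
4. A_y = -6  [line -29/5·x + 58/5·y + 116 = 0 ∩ |AB|² = 45]
   → A = (8, -6)

A = (8, -6)
C = (6/5, 38/5)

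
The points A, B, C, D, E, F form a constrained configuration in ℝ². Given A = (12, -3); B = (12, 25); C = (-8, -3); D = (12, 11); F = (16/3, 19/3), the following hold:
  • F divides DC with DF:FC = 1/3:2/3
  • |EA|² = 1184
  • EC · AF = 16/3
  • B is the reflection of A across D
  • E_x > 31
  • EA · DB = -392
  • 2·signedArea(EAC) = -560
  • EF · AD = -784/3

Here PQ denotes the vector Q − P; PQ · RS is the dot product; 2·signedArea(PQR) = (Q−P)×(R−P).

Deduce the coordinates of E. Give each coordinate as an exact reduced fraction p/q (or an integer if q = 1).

1. E_x = 32  [EC · AF = 16/3 ∩ EA · DB = -392]
2. E_y = 25  [EC · AF = 16/3 ∩ EA · DB = -392]
   → E = (32, 25)

E = (32, 25)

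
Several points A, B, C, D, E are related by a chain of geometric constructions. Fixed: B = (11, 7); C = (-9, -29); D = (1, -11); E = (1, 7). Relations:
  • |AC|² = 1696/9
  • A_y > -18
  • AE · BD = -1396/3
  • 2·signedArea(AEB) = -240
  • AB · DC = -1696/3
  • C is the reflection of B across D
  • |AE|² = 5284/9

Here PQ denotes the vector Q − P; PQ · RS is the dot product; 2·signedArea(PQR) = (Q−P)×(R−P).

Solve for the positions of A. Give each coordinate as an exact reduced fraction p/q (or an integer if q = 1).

1. A_x = -7/3  [2·signedArea(AEB) = -240 ∩ AE · BD = -1396/3]
2. A_y = -17  [2·signedArea(AEB) = -240 ∩ AE · BD = -1396/3]
   → A = (-7/3, -17)

A = (-7/3, -17)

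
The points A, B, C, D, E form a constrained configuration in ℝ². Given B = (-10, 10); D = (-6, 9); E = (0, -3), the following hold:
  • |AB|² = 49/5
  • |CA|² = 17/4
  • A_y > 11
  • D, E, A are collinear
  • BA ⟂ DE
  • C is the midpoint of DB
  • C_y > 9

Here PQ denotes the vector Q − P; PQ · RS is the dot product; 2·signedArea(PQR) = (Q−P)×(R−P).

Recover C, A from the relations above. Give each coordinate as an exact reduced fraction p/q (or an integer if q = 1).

A = (-36/5, 57/5)
C = (-8, 19/2)

1. C_x = -8  [C is the midpoint of DB]
2. C_y = 19/2  [C is the midpoint of DB]
   → C = (-8, 19/2)
3. A_x = -36/5  [D, E, A are collinear ∩ BA ⟂ DE]
4. A_y = 57/5  [D, E, A are collinear ∩ BA ⟂ DE]
   → A = (-36/5, 57/5)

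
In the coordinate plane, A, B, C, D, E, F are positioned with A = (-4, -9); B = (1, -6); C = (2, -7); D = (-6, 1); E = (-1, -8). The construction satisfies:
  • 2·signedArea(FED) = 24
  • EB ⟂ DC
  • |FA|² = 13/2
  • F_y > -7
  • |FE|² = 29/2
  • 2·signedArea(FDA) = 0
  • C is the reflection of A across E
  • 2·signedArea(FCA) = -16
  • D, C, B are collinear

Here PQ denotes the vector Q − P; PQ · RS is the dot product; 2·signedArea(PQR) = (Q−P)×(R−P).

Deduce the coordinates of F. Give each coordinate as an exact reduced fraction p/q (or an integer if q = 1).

F = (-9/2, -13/2)

1. F_x = -9/2  [2·signedArea(FDA) = 0 ∩ 2·signedArea(FCA) = -16]
2. F_y = -13/2  [2·signedArea(FDA) = 0 ∩ 2·signedArea(FCA) = -16]
   → F = (-9/2, -13/2)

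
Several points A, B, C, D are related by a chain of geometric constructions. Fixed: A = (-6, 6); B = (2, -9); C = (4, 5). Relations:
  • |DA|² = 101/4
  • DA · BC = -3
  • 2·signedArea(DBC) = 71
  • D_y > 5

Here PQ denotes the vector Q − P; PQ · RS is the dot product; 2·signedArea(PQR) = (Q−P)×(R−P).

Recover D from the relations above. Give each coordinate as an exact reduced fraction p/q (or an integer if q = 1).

D = (-1, 11/2)

1. D_x = -1  [2·signedArea(DBC) = 71 ∩ DA · BC = -3]
2. D_y = 11/2  [2·signedArea(DBC) = 71 ∩ DA · BC = -3]
   → D = (-1, 11/2)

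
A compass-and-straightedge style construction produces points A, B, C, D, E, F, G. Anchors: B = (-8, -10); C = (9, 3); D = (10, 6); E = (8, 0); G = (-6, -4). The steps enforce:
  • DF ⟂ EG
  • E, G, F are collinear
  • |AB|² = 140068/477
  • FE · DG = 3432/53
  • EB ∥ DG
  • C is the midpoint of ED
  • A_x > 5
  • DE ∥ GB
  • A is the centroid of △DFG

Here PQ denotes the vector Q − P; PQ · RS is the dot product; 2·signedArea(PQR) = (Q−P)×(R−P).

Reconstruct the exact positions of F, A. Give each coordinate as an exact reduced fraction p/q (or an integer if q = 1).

1. F_x = 606/53  [E, G, F are collinear ∩ DF ⟂ EG]
2. F_y = 52/53  [E, G, F are collinear ∩ DF ⟂ EG]
   → F = (606/53, 52/53)
3. A_x = 818/159  [A is the centroid of △DFG]
4. A_y = 158/159  [A is the centroid of △DFG]
   → A = (818/159, 158/159)

A = (818/159, 158/159)
F = (606/53, 52/53)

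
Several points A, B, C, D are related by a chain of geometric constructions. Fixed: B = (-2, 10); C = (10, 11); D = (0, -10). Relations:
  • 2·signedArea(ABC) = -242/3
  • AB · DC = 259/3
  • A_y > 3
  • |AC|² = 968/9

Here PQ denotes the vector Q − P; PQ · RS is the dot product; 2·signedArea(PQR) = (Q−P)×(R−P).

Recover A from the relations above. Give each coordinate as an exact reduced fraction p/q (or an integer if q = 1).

A = (8/3, 11/3)

1. A_x = 8/3  [AB · DC = 259/3 ∩ 2·signedArea(ABC) = -242/3]
2. A_y = 11/3  [AB · DC = 259/3 ∩ 2·signedArea(ABC) = -242/3]
   → A = (8/3, 11/3)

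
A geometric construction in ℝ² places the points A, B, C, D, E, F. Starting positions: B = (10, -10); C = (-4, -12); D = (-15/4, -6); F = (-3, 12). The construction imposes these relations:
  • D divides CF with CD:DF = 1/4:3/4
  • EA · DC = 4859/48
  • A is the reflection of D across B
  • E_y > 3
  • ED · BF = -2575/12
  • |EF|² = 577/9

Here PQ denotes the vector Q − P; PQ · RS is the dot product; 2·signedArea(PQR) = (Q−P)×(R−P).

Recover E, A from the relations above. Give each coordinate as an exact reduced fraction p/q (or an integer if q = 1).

A = (95/4, -14)
E = (-10/3, 4)

1. A_x = 95/4  [A is the reflection of D across B]
2. A_y = -14  [A is the reflection of D across B]
   → A = (95/4, -14)
3. E_x = -10/3  [EA · DC = 4859/48 ∩ ED · BF = -2575/12]
4. E_y = 4  [EA · DC = 4859/48 ∩ ED · BF = -2575/12]
   → E = (-10/3, 4)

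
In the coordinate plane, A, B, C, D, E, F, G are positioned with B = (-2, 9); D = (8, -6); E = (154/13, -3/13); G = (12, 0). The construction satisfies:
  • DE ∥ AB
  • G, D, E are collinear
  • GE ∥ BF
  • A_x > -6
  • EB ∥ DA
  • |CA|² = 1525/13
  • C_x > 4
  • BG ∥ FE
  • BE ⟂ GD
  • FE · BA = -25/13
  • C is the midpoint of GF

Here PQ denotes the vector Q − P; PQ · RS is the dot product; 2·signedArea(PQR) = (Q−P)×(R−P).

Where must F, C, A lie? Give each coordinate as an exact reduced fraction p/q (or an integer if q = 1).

A = (-76/13, 42/13)
C = (64/13, 57/13)
F = (-28/13, 114/13)

1. F_x = -28/13  [BG ∥ FE ∩ GE ∥ BF]
2. F_y = 114/13  [BG ∥ FE ∩ GE ∥ BF]
   → F = (-28/13, 114/13)
3. C_x = 64/13  [C is the midpoint of GF]
4. C_y = 57/13  [C is the midpoint of GF]
   → C = (64/13, 57/13)
5. A_x = -76/13  [DE ∥ AB ∩ EB ∥ DA]
6. A_y = 42/13  [DE ∥ AB ∩ EB ∥ DA]
   → A = (-76/13, 42/13)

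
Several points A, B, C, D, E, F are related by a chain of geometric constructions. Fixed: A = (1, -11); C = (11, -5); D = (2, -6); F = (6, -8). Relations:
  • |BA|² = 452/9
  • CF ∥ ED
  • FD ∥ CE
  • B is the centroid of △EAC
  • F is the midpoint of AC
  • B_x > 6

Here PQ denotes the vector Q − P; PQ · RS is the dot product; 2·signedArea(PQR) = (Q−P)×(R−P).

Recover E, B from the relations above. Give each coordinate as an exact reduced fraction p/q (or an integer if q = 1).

1. E_x = 7  [CF ∥ ED ∩ FD ∥ CE]
2. E_y = -3  [CF ∥ ED ∩ FD ∥ CE]
   → E = (7, -3)
3. B_x = 19/3  [B is the centroid of △EAC]
4. B_y = -19/3  [B is the centroid of △EAC]
   → B = (19/3, -19/3)

B = (19/3, -19/3)
E = (7, -3)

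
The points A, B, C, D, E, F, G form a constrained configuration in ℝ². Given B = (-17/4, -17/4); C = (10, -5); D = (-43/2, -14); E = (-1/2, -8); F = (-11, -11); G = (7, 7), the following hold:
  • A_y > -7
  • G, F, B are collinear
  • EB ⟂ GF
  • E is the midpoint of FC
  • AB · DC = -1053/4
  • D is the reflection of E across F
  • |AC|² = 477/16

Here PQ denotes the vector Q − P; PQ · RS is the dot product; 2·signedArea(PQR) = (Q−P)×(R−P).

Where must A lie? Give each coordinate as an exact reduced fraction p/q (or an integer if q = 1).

1. A_x = 19/4  [line -63/2·x + -9·y + 729/8 = 0 ∩ |AC|² = 477/16]
2. A_y = -13/2  [line -63/2·x + -9·y + 729/8 = 0 ∩ |AC|² = 477/16]
   → A = (19/4, -13/2)

A = (19/4, -13/2)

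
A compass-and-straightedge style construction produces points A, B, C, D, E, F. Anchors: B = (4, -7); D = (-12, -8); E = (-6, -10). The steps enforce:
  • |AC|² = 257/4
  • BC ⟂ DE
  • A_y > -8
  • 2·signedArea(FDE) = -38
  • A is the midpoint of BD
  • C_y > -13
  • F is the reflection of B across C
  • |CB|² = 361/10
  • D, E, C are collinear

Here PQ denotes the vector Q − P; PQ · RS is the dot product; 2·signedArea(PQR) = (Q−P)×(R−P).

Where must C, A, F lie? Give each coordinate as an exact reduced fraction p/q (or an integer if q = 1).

1. C_x = 21/10  [D, E, C are collinear ∩ BC ⟂ DE]
2. C_y = -127/10  [D, E, C are collinear ∩ BC ⟂ DE]
   → C = (21/10, -127/10)
3. A_x = -4  [A is the midpoint of BD]
4. A_y = -15/2  [A is the midpoint of BD]
   → A = (-4, -15/2)
5. F_x = 1/5  [F is the reflection of B across C]
6. F_y = -92/5  [F is the reflection of B across C]
   → F = (1/5, -92/5)

A = (-4, -15/2)
C = (21/10, -127/10)
F = (1/5, -92/5)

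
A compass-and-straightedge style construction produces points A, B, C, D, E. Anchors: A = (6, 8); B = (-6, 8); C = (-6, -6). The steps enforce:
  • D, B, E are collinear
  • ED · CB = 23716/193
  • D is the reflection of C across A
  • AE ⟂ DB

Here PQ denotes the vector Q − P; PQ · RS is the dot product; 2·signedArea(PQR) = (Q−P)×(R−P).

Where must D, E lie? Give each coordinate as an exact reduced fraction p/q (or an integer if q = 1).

1. D_x = 18  [D is the reflection of C across A]
2. D_y = 22  [D is the reflection of C across A]
   → D = (18, 22)
3. E_x = 570/193  [D, B, E are collinear ∩ AE ⟂ DB]
4. E_y = 2552/193  [D, B, E are collinear ∩ AE ⟂ DB]
   → E = (570/193, 2552/193)

D = (18, 22)
E = (570/193, 2552/193)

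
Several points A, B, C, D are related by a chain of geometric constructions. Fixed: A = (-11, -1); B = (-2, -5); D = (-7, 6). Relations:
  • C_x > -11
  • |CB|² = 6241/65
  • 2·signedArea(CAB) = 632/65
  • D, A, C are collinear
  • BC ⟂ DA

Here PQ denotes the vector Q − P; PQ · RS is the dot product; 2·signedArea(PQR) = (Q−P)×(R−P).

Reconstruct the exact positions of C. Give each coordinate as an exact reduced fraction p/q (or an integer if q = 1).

1. C_x = -683/65  [D, A, C are collinear ∩ BC ⟂ DA]
2. C_y = -9/65  [D, A, C are collinear ∩ BC ⟂ DA]
   → C = (-683/65, -9/65)

C = (-683/65, -9/65)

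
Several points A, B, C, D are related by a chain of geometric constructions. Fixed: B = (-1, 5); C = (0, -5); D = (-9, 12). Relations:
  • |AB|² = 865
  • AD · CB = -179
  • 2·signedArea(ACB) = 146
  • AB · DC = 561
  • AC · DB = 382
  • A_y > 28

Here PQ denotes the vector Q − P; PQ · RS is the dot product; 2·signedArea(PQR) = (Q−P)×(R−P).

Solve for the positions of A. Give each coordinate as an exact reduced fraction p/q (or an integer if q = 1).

A = (-18, 29)

1. A_x = -18  [2·signedArea(ACB) = 146 ∩ AC · DB = 382]
2. A_y = 29  [2·signedArea(ACB) = 146 ∩ AC · DB = 382]
   → A = (-18, 29)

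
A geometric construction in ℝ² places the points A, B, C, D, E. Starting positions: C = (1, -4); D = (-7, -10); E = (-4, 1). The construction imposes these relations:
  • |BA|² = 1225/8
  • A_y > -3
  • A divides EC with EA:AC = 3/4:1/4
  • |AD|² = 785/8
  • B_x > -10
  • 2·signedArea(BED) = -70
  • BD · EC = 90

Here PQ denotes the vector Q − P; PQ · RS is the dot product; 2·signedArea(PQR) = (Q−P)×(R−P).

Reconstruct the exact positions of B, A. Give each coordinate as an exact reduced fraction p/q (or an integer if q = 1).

A = (-1/4, -11/4)
B = (-9, 6)

1. B_x = -9  [BD · EC = 90 ∩ 2·signedArea(BED) = -70]
2. B_y = 6  [BD · EC = 90 ∩ 2·signedArea(BED) = -70]
   → B = (-9, 6)
3. A_x = -1/4  [A divides EC with EA:AC = 3/4:1/4]
4. A_y = -11/4  [A divides EC with EA:AC = 3/4:1/4]
   → A = (-1/4, -11/4)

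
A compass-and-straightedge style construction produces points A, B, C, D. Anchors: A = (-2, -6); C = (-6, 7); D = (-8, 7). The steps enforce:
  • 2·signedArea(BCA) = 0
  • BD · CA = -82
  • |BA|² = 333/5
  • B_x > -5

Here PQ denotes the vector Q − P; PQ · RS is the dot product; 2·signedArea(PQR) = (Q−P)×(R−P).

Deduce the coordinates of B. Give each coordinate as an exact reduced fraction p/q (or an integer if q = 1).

B = (-22/5, 9/5)

1. B_x = -22/5  [2·signedArea(BCA) = 0 ∩ BD · CA = -82]
2. B_y = 9/5  [2·signedArea(BCA) = 0 ∩ BD · CA = -82]
   → B = (-22/5, 9/5)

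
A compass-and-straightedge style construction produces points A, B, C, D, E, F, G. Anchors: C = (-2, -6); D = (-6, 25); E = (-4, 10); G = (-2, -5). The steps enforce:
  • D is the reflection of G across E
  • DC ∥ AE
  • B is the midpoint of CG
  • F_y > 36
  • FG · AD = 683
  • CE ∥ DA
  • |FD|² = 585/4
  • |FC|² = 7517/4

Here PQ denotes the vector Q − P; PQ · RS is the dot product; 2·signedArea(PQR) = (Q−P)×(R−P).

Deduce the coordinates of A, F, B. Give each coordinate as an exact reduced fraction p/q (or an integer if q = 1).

A = (-8, 41)
B = (-2, -11/2)
F = (-15/2, 37)

1. A_x = -8  [DC ∥ AE ∩ CE ∥ DA]
2. A_y = 41  [DC ∥ AE ∩ CE ∥ DA]
   → A = (-8, 41)
3. F_x = -15/2  [line -2·x + 16·y + -607 = 0 ∩ |FD|² = 585/4]
4. F_y = 37  [line -2·x + 16·y + -607 = 0 ∩ |FD|² = 585/4]
   → F = (-15/2, 37)
5. B_x = -2  [B is the midpoint of CG]
6. B_y = -11/2  [B is the midpoint of CG]
   → B = (-2, -11/2)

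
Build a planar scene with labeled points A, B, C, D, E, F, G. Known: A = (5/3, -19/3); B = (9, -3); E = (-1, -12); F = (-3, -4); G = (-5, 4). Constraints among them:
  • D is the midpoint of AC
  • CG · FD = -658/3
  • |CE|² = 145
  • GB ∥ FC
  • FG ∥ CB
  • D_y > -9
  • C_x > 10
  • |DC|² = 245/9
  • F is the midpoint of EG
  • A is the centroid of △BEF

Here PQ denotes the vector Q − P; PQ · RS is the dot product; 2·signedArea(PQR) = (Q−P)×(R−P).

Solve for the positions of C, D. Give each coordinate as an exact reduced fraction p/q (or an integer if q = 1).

1. C_x = 11  [FG ∥ CB ∩ GB ∥ FC]
2. C_y = -11  [FG ∥ CB ∩ GB ∥ FC]
   → C = (11, -11)
3. D_x = 19/3  [D is the midpoint of AC]
4. D_y = -26/3  [D is the midpoint of AC]
   → D = (19/3, -26/3)

C = (11, -11)
D = (19/3, -26/3)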